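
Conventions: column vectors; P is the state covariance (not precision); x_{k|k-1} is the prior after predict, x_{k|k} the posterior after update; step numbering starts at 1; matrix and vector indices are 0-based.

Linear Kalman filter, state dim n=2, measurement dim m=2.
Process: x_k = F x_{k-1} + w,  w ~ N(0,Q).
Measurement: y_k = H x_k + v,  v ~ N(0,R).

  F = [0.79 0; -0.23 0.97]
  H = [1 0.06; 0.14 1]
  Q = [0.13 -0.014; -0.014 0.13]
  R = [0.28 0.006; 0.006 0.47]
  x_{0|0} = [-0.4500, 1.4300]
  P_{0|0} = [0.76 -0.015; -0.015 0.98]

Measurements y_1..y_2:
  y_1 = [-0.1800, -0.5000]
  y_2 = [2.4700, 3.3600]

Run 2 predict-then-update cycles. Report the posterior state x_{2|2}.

x_post = [0.9239, 1.5297]

step 1: x^-=[-0.3555, 1.4906]  P^-=[0.6043 -0.1636; -0.1636 1.0990]  S=[0.8686 -0.0084; -0.0084 1.5350]  K=[0.6839 -0.0477; -0.1056 0.7004]  nu=[0.0861, -1.9408]  x^+=[-0.2041, 0.1221]  P^+=[0.1939 -0.0455; -0.0455 0.3349]
step 2: x^-=[-0.1612, 0.1653]  P^-=[0.2510 -0.0841; -0.0841 0.4757]  S=[0.5227 -0.0151; -0.0151 0.9271]  K=[0.4694 -0.0451; -0.0919 0.4989]  nu=[2.6213, 3.2172]  x^+=[0.9239, 1.5297]  P^+=[0.1334 -0.0371; -0.0371 0.2391]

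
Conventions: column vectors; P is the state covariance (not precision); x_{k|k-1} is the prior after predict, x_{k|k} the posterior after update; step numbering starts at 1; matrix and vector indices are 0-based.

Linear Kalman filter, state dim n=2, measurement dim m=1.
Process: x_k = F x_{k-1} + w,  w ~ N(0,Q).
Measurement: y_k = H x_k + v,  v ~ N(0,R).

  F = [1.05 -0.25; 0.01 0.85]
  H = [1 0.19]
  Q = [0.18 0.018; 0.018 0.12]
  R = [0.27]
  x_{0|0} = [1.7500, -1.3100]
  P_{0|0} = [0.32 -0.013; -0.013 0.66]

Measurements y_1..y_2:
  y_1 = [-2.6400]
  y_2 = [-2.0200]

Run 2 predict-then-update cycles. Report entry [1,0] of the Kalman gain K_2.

K[1,0] = -0.1512

step 1: x^-=[2.1650, -1.0960]  P^-=[0.5809 -0.1305; -0.1305 0.5967]  S=[0.8228]  K=[0.6758; -0.0208]  nu=[-4.5968]  x^+=[-0.9416, -1.0005]  P^+=[0.2051 -0.1189; -0.1189 0.5963]
step 2: x^-=[-0.7385, -0.8598]  P^-=[0.5058 -0.2124; -0.2124 0.5488]  S=[0.7149]  K=[0.6510; -0.1512]  nu=[-1.1181]  x^+=[-1.4665, -0.6907]  P^+=[0.2028 -0.1420; -0.1420 0.5325]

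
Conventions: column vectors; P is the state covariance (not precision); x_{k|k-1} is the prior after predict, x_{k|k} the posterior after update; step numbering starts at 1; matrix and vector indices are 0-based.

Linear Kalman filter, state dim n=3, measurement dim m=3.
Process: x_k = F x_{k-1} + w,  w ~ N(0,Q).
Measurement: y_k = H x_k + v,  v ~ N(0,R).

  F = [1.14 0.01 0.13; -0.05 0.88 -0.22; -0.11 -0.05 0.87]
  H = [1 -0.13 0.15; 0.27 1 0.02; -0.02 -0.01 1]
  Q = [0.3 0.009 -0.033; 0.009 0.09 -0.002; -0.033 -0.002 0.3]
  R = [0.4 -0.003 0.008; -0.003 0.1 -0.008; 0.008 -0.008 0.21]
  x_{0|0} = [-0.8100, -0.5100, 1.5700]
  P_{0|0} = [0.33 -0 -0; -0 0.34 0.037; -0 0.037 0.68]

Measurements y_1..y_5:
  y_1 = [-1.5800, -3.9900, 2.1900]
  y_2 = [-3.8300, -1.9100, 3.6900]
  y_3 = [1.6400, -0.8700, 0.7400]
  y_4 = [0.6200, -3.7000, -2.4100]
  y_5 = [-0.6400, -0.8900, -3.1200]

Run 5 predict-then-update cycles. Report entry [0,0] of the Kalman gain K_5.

K[0,0] = 0.5694

step 1: x^-=[-0.7244, -0.7537, 1.4805]  P^-=[0.7405 -0.0221 0.0024; -0.0221 0.3727 -0.1166; 0.0024 -0.1166 0.8163]  S=[1.1762 0.1126 0.1340; 0.1126 0.5104 -0.1148; 0.1340 -0.1148 1.0289]  K=[0.6217 0.1954 -0.0710; -0.1442 0.7424 -0.0149; 0.0317 -0.0250 0.7876]  nu=[-1.1757, -3.0703, 0.6875]  x^+=[-2.1041, -2.8737, 2.0614]  P^+=[0.2425 -0.0471 -0.0071; -0.0471 0.0877 -0.0103; -0.0071 -0.0103 0.1656]
step 2: x^-=[-2.1594, -2.8771, 2.1685]  P^-=[0.6147 -0.0553 -0.0490; -0.0553 0.1745 -0.0396; -0.0490 -0.0396 0.4302]  S=[1.0286 0.0794 0.0173; 0.0794 0.2875 -0.0560; 0.0173 -0.0560 0.6432]  K=[0.5834 0.2023 -0.0924; -0.1267 0.5857 -0.0082; 0.0110 -0.0267 0.6684]  nu=[-2.3699, 1.5068, 1.4495]  x^+=[-3.3711, -1.7063, 3.0711]  P^+=[0.2284 -0.0422 -0.0122; -0.0422 0.0706 -0.0076; -0.0122 -0.0076 0.1403]
step 3: x^-=[-3.4609, -2.0086, 3.1280]  P^-=[0.5946 -0.0474 -0.0553; -0.0474 0.1584 -0.0324; -0.0553 -0.0324 0.4117]  S=[1.0035 0.0843 0.0075; 0.0843 0.2744 -0.0508; 0.0075 -0.0508 0.6248]  K=[0.5731 0.2143 -0.0963; -0.1200 0.5640 -0.0056; 0.0076 -0.0227 0.6593]  nu=[4.3706, 2.0105, -2.4773]  x^+=[-0.2868, -1.3852, 1.4822]  P^+=[0.2246 -0.0399 -0.0133; -0.0399 0.0677 -0.0068; -0.0133 -0.0068 0.1384]
step 4: x^-=[-0.1481, -1.5307, 1.3903]  P^-=[0.5894 -0.0445 -0.0562; -0.0445 0.1555 -0.0315; -0.0562 -0.0315 0.4103]  S=[0.9972 0.0862 0.0064; 0.0862 0.2728 -0.0501; 0.0064 -0.0501 0.6234]  K=[0.5702 0.2182 -0.0967; -0.1180 0.5602 -0.0053; 0.0071 -0.0221 0.6586]  nu=[0.3605, -2.1571, -3.8185]  x^+=[-0.0442, -2.7614, -1.0744]  P^+=[0.2236 -0.0392 -0.0134; -0.0392 0.0671 -0.0066; -0.0134 -0.0066 0.1382]
step 5: x^-=[-0.2177, -2.1915, -0.7918]  P^-=[0.5880 -0.0437 -0.0563; -0.0437 0.1550 -0.0314; -0.0563 -0.0314 0.4102]  S=[0.9955 0.0866 0.0063; 0.0866 0.2725 -0.0501; 0.0063 -0.0501 0.6233]  K=[0.5694 0.2193 -0.0966; -0.1175 0.5594 -0.0053; 0.0071 -0.0221 0.6586]  nu=[-0.5884, 1.3761, -2.3545]  x^+=[-0.0236, -1.3401, -2.3769]  P^+=[0.2233 -0.0390 -0.0134; -0.0390 0.0670 -0.0066; -0.0134 -0.0066 0.1382]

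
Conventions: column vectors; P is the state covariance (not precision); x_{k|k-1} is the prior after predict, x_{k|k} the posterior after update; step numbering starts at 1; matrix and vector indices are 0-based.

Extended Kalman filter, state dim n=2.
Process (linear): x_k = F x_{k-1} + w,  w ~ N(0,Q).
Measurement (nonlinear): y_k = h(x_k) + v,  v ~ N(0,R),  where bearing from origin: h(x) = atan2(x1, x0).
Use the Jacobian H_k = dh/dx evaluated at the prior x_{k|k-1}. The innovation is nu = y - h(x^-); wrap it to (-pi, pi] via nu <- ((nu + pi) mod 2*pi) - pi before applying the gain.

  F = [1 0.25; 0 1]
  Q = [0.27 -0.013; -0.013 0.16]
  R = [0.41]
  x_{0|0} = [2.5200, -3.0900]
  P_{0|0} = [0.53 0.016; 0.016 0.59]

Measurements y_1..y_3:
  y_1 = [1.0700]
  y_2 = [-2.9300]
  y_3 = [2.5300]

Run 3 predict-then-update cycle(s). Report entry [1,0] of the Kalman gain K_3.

K[1,0] = 0.1793

step 1: x^-=[1.7475, -3.0900]  P^-=[0.8449 0.1505; 0.1505 0.7500]  H_jac=[0.2452 0.1387]  S=[0.4855]  K=[0.4697; 0.2903]  nu=[2.1261]  x^+=[2.7462, -2.4729]  P^+=[0.7378 0.0843; 0.0843 0.7091]
step 2: x^-=[2.1280, -2.4729]  P^-=[1.0942 0.2486; 0.2486 0.8691]  H_jac=[0.2323 0.1999]  S=[0.5269]  K=[0.5768; 0.4394]  nu=[-2.0698]  x^+=[0.9341, -3.3823]  P^+=[0.9189 0.1150; 0.1150 0.7674]
step 3: x^-=[0.0885, -3.3823]  P^-=[1.2944 0.2939; 0.2939 0.9274]  H_jac=[0.2955 0.0077]  S=[0.5244]  K=[0.7336; 0.1793]  nu=[-2.2085]  x^+=[-1.5317, -3.7782]  P^+=[1.0122 0.2249; 0.2249 0.9105]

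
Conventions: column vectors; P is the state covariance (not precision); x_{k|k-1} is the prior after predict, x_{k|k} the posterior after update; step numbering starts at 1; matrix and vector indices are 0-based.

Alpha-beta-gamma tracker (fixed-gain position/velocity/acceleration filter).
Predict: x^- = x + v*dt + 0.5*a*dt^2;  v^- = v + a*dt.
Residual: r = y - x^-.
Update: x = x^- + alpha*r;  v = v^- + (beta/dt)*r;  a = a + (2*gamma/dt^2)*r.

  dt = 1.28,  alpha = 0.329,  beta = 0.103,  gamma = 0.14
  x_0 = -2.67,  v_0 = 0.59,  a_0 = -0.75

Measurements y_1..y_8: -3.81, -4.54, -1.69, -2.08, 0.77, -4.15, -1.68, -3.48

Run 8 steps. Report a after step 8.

step 1: x_pred=-2.5292  r=-1.2808  x^+=-2.9506  v^+=-0.4731  a^+=-0.9689
step 2: x_pred=-4.3498  r=-0.1902  x^+=-4.4124  v^+=-1.7285  a^+=-1.0014
step 3: x_pred=-7.4453  r=5.7553  x^+=-5.5518  v^+=-2.5472  a^+=-0.0178
step 4: x_pred=-8.8268  r=6.7468  x^+=-6.6071  v^+=-2.0271  a^+=1.1352
step 5: x_pred=-8.2719  r=9.0419  x^+=-5.2971  v^+=0.1535  a^+=2.6804
step 6: x_pred=-2.9048  r=-1.2452  x^+=-3.3144  v^+=3.4843  a^+=2.4676
step 7: x_pred=3.1669  r=-4.8469  x^+=1.5723  v^+=6.2528  a^+=1.6393
step 8: x_pred=10.9188  r=-14.3988  x^+=6.1816  v^+=7.1925  a^+=-0.8214

a_post = -0.8214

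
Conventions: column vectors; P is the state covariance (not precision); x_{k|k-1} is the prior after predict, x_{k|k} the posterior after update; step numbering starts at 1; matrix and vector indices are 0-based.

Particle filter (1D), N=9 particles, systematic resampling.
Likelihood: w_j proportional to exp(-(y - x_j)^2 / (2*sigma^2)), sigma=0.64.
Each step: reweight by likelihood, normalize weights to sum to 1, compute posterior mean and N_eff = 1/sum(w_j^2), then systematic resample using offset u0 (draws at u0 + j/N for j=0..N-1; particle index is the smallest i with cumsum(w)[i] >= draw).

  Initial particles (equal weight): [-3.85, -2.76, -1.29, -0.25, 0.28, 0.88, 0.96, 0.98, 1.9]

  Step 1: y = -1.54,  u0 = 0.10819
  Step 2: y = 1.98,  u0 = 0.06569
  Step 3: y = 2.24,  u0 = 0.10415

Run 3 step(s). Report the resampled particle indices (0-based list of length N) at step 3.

resampled_idx = [1, 2, 3, 4, 5, 6, 7, 8, 8]

step 1: w=[0.0012, 0.1310, 0.7466, 0.1057, 0.0141, 0.0006, 0.0004, 0.0003, 0.0000]  mean=-1.3504  Neff=1.7065  idx=[1, 2, 2, 2, 2, 2, 2, 3, 4]
step 2: w=[0.0000, 0.0001, 0.0001, 0.0001, 0.0001, 0.0001, 0.0001, 0.0729, 0.9267]  mean=0.2407  Neff=1.1573  idx=[7, 8, 8, 8, 8, 8, 8, 8, 8]
step 3: w=[0.0070, 0.1241, 0.1241, 0.1241, 0.1241, 0.1241, 0.1241, 0.1241, 0.1241]  mean=0.2763  Neff=8.1096  idx=[1, 2, 3, 4, 5, 6, 7, 8, 8]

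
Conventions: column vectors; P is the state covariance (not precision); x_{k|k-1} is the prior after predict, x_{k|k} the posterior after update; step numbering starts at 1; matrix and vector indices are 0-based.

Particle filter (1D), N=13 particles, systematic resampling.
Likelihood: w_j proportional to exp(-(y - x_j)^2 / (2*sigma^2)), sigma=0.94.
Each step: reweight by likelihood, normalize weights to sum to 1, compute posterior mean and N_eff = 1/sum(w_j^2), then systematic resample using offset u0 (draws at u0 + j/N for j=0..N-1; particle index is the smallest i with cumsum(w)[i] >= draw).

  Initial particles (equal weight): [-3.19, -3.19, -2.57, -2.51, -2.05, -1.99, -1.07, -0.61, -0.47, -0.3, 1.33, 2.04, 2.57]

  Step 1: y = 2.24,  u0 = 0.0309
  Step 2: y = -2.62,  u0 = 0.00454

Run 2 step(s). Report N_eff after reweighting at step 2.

step 1: w=[0.0000, 0.0000, 0.0000, 0.0000, 0.0000, 0.0000, 0.0008, 0.0039, 0.0060, 0.0100, 0.2409, 0.3764, 0.3620]  mean=2.0094  Neff=3.0223  idx=[10, 10, 10, 10, 11, 11, 11, 11, 12, 12, 12, 12, 12]
step 2: w=[0.2419, 0.2419, 0.2419, 0.2419, 0.0076, 0.0076, 0.0076, 0.0076, 0.0004, 0.0004, 0.0004, 0.0004, 0.0004]  mean=1.3541  Neff=4.2683  idx=[0, 0, 0, 0, 1, 1, 1, 2, 2, 2, 3, 3, 3]

N_eff = 4.2683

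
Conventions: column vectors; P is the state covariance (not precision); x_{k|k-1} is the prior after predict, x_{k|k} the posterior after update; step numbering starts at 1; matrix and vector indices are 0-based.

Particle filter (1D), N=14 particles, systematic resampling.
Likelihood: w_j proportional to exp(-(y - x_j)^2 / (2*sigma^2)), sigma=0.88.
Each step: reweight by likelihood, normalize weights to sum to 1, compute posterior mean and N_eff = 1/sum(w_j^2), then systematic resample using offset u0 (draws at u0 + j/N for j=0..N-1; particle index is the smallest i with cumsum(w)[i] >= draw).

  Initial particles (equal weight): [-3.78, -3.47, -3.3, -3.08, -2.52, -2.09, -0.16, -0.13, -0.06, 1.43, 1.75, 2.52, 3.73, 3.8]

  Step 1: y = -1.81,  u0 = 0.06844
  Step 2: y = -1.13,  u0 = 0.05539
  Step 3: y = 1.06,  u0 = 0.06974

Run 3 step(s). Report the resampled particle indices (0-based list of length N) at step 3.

step 1: w=[0.0273, 0.0565, 0.0798, 0.1181, 0.2416, 0.3181, 0.0577, 0.0541, 0.0463, 0.0004, 0.0001, 0.0000, 0.0000, 0.0000]  mean=-2.2184  Neff=5.2023  idx=[1, 2, 3, 4, 4, 4, 4, 5, 5, 5, 5, 6, 7, 8]
step 2: w=[0.0058, 0.0094, 0.0170, 0.0567, 0.0567, 0.0567, 0.0567, 0.1089, 0.1089, 0.1089, 0.1089, 0.1076, 0.1035, 0.0943]  mean=-1.6218  Neff=10.8822  idx=[3, 4, 5, 7, 7, 8, 9, 9, 10, 11, 11, 12, 13, 13]
step 3: w=[0.0001, 0.0001, 0.0001, 0.0008, 0.0008, 0.0008, 0.0008, 0.0008, 0.0008, 0.1851, 0.1851, 0.1940, 0.2153, 0.2153]  mean=-0.1212  Neff=5.0280  idx=[9, 9, 10, 10, 10, 11, 11, 12, 12, 12, 12, 13, 13, 13]

resampled_idx = [9, 9, 10, 10, 10, 11, 11, 12, 12, 12, 12, 13, 13, 13]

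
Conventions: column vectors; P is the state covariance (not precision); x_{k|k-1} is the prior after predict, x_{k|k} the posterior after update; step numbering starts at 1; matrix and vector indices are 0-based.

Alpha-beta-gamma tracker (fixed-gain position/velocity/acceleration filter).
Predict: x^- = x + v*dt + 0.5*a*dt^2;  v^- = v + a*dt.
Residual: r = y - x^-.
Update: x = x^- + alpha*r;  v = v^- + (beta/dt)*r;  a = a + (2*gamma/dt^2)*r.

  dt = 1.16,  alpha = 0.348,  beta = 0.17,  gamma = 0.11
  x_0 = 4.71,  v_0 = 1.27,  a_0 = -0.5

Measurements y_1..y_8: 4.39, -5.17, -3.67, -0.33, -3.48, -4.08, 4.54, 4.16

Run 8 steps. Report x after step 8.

step 1: x_pred=5.8468  r=-1.4568  x^+=5.3398  v^+=0.4765  a^+=-0.7382
step 2: x_pred=5.3959  r=-10.5659  x^+=1.7190  v^+=-1.9282  a^+=-2.4657
step 3: x_pred=-2.1767  r=-1.4933  x^+=-2.6964  v^+=-5.0073  a^+=-2.7098
step 4: x_pred=-10.3279  r=9.9979  x^+=-6.8487  v^+=-6.6854  a^+=-1.0752
step 5: x_pred=-15.3272  r=11.8472  x^+=-11.2043  v^+=-6.1964  a^+=0.8618
step 6: x_pred=-17.8124  r=13.7324  x^+=-13.0335  v^+=-3.1843  a^+=3.1070
step 7: x_pred=-14.6370  r=19.1770  x^+=-7.9634  v^+=3.2302  a^+=6.2423
step 8: x_pred=-0.0165  r=4.1765  x^+=1.4369  v^+=11.0834  a^+=6.9252

x_post = 1.4369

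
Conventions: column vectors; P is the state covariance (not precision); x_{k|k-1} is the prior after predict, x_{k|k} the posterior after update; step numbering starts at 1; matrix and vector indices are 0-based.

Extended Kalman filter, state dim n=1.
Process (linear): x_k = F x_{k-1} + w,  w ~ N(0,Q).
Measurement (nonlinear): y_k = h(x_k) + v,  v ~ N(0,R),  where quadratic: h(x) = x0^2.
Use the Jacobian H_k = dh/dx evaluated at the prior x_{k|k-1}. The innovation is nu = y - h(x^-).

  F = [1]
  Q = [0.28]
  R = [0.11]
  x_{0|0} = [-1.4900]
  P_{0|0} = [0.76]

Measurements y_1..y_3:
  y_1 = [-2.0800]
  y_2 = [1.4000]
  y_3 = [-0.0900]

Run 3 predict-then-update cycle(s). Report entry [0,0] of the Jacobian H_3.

H_jac[0,0] = -1.0378

step 1: x^-=[-1.4900]  P^-=[1.0400]  H_jac=[-2.9800]  S=[9.3456]  K=[-0.3316]  nu=[-4.3001]  x^+=[-0.0640]  P^+=[0.0122]
step 2: x^-=[-0.0640]  P^-=[0.2922]  H_jac=[-0.1280]  S=[0.1148]  K=[-0.3259]  nu=[1.3959]  x^+=[-0.5189]  P^+=[0.2801]
step 3: x^-=[-0.5189]  P^-=[0.5601]  H_jac=[-1.0378]  S=[0.7131]  K=[-0.8150]  nu=[-0.3592]  x^+=[-0.2261]  P^+=[0.0864]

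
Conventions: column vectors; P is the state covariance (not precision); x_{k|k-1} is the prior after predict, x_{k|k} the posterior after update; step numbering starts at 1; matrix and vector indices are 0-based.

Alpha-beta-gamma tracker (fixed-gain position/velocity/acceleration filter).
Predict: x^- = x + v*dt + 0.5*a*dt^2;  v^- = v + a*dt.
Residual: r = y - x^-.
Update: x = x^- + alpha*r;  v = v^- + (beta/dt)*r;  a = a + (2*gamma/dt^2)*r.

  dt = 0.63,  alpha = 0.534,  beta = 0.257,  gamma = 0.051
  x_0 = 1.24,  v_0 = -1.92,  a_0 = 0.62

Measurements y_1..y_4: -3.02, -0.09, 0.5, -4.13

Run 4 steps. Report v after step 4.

step 1: x_pred=0.1534  r=-3.1734  x^+=-1.5412  v^+=-2.8240  a^+=-0.1955
step 2: x_pred=-3.3591  r=3.2691  x^+=-1.6134  v^+=-1.6136  a^+=0.6446
step 3: x_pred=-2.5020  r=3.0020  x^+=-0.8989  v^+=0.0171  a^+=1.4161
step 4: x_pred=-0.6071  r=-3.5229  x^+=-2.4883  v^+=-0.5278  a^+=0.5107

v_post = -0.5278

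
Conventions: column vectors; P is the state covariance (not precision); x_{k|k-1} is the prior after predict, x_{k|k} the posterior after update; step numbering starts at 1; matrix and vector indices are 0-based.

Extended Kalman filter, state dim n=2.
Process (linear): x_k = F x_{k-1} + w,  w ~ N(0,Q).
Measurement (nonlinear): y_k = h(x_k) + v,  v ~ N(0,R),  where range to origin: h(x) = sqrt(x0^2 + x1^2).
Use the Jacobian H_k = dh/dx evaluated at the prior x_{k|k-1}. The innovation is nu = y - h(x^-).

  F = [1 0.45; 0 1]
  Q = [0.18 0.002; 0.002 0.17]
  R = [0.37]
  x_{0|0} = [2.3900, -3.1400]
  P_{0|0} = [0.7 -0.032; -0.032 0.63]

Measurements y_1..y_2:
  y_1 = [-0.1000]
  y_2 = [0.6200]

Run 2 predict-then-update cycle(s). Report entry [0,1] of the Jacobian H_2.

H_jac[0,1] = -0.9089

step 1: x^-=[0.9770, -3.1400]  P^-=[0.9788 0.2535; 0.2535 0.8000]  H_jac=[0.2971 -0.9548]  S=[1.0420]  K=[0.0468; -0.6608]  nu=[-3.3885]  x^+=[0.8185, -0.9008]  P^+=[0.9765 0.2857; 0.2857 0.3450]
step 2: x^-=[0.4132, -0.9008]  P^-=[1.4835 0.4429; 0.4429 0.5150]  H_jac=[0.4169 -0.9089]  S=[0.7176]  K=[0.3008; -0.3949]  nu=[-0.3710]  x^+=[0.3016, -0.7542]  P^+=[1.4185 0.5282; 0.5282 0.4030]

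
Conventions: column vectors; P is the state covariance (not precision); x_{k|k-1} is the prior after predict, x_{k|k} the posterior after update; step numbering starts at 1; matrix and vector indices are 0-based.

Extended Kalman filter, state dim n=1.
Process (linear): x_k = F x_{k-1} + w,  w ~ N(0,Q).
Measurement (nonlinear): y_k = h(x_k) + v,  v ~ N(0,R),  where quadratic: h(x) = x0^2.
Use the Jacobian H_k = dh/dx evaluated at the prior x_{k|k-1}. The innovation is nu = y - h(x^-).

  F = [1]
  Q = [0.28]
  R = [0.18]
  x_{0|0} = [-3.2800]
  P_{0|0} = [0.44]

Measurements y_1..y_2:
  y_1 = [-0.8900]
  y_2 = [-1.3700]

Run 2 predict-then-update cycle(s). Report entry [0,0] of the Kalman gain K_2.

K[0,0] = -0.3088

step 1: x^-=[-3.2800]  P^-=[0.7200]  H_jac=[-6.5600]  S=[31.1642]  K=[-0.1516]  nu=[-11.6484]  x^+=[-1.5146]  P^+=[0.0042]
step 2: x^-=[-1.5146]  P^-=[0.2842]  H_jac=[-3.0292]  S=[2.7874]  K=[-0.3088]  nu=[-3.6640]  x^+=[-0.3831]  P^+=[0.0183]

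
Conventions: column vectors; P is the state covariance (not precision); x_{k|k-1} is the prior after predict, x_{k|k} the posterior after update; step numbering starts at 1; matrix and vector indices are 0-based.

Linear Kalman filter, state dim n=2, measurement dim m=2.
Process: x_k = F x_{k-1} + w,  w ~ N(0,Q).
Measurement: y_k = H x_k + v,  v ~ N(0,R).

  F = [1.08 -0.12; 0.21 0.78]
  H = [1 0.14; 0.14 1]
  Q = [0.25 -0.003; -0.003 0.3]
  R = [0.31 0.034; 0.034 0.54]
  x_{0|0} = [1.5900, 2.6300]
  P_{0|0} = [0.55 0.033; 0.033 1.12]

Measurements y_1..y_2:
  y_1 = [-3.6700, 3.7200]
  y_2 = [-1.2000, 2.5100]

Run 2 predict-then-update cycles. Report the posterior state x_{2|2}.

x_post = [-2.1842, 2.4291]

step 1: x^-=[1.4016, 2.3853]  P^-=[0.8991 0.0439; 0.0439 1.0165]  S=[1.2413 0.3469; 0.3469 1.5864]  K=[0.7449 -0.0559; -0.0321 0.6516]  nu=[-5.4055, 1.1385]  x^+=[-2.6885, 3.3009]  P^+=[0.2343 -0.0377; -0.0377 0.3561]
step 2: x^-=[-3.2997, 2.0101]  P^-=[0.5382 -0.0140; -0.0140 0.5146]  S=[0.8543 0.1672; 0.1672 1.0613]  K=[0.6359 -0.0423; -0.0274 0.4874]  nu=[1.8183, 0.9619]  x^+=[-2.1842, 2.4291]  P^+=[0.1998 -0.0292; -0.0292 0.2663]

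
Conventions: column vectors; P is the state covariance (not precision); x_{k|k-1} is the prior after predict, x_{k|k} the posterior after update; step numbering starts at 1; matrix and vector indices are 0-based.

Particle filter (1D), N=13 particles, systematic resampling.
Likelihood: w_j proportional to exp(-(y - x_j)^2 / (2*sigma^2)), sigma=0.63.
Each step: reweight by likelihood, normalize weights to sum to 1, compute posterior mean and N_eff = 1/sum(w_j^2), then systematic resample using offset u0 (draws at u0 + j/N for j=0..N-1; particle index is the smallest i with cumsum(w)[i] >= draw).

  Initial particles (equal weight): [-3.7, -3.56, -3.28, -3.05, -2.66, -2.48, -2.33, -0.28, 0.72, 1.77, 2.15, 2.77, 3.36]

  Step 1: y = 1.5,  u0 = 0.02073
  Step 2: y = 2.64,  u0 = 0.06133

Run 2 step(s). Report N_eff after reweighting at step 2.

N_eff = 8.7898

step 1: w=[0.0000, 0.0000, 0.0000, 0.0000, 0.0000, 0.0000, 0.0000, 0.0087, 0.2185, 0.4290, 0.2762, 0.0616, 0.0060]  mean=1.6989  Neff=3.2057  idx=[8, 8, 8, 9, 9, 9, 9, 9, 9, 10, 10, 10, 11]
step 2: w=[0.0017, 0.0017, 0.0017, 0.0696, 0.0696, 0.0696, 0.0696, 0.0696, 0.0696, 0.1335, 0.1335, 0.1335, 0.1768]  mean=2.0935  Neff=8.7898  idx=[3, 4, 6, 7, 8, 9, 9, 10, 10, 11, 12, 12, 12]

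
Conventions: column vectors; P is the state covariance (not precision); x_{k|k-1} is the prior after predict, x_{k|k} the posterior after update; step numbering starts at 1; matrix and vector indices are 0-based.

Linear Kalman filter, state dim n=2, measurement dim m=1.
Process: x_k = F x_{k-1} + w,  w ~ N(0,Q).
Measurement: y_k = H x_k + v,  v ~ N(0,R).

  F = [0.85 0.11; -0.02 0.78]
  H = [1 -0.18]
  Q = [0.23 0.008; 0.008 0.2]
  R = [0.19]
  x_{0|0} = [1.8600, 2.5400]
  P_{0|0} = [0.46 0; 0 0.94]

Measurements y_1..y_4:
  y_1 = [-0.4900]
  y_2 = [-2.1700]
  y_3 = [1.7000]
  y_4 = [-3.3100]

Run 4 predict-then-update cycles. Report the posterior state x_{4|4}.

x_post = [-1.6792, 0.7665]

step 1: x^-=[1.8604, 1.9440]  P^-=[0.5737 0.0808; 0.0808 0.7721]  S=[0.7596]  K=[0.7361; -0.0765]  nu=[-2.0005]  x^+=[0.3878, 2.0971]  P^+=[0.1621 0.1236; 0.1236 0.7676]
step 2: x^-=[0.5603, 1.6280]  P^-=[0.3795 0.1528; 0.1528 0.6632]  S=[0.5360]  K=[0.6568; 0.0623]  nu=[-2.4373]  x^+=[-1.0404, 1.4760]  P^+=[0.1483 0.1309; 0.1309 0.6611]
step 3: x^-=[-0.7219, 1.1721]  P^-=[0.3696 0.1487; 0.1487 0.5982]  S=[0.5255]  K=[0.6525; 0.0780]  nu=[2.6329]  x^+=[0.9960, 1.3775]  P^+=[0.1459 0.1219; 0.1219 0.5950]
step 4: x^-=[0.9981, 1.0545]  P^-=[0.3654 0.1371; 0.1371 0.5583]  S=[0.5241]  K=[0.6501; 0.0699]  nu=[-4.1183]  x^+=[-1.6792, 0.7665]  P^+=[0.1439 0.1133; 0.1133 0.5557]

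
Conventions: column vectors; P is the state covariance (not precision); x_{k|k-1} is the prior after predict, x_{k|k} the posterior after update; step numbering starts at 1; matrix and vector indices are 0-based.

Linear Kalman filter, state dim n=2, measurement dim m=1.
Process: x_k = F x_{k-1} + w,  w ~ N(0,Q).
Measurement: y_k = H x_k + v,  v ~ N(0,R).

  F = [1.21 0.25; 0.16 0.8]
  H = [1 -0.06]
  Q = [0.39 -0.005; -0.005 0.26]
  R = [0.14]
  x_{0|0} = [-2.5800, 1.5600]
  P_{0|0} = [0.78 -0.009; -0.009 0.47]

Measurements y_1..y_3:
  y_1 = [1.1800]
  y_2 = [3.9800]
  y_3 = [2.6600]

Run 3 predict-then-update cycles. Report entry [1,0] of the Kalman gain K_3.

step 1: x^-=[-2.7318, 0.8352]  P^-=[1.5559 0.2309; 0.2309 0.5785]  S=[1.6703]  K=[0.9232; 0.1175]  nu=[3.9619]  x^+=[0.9260, 1.3006]  P^+=[0.1322 0.0498; 0.0498 0.5554]
step 2: x^-=[1.4456, 1.1887]  P^-=[0.6484 0.1819; 0.1819 0.6316]  S=[0.7689]  K=[0.8292; 0.1872]  nu=[2.6057]  x^+=[3.6061, 1.6765]  P^+=[0.1198 0.0625; 0.0625 0.6046]
step 3: x^-=[4.7826, 1.9182]  P^-=[0.6410 0.2021; 0.2021 0.6660]  S=[0.7592]  K=[0.8284; 0.2136]  nu=[-2.0075]  x^+=[3.1196, 1.4894]  P^+=[0.1200 0.0678; 0.0678 0.6314]

K[1,0] = 0.2136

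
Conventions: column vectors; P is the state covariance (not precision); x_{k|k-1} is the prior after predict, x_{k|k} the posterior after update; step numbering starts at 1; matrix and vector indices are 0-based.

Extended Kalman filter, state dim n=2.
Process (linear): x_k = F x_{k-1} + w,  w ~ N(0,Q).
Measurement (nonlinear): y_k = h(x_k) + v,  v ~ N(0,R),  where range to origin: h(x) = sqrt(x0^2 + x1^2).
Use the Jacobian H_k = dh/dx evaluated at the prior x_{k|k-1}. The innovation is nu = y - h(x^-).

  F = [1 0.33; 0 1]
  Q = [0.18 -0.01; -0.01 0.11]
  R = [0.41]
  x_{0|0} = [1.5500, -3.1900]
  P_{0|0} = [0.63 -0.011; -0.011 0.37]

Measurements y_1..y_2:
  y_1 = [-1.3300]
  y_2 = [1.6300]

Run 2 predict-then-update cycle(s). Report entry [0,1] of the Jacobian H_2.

H_jac[0,1] = -0.9945

step 1: x^-=[0.4973, -3.1900]  P^-=[0.8430 0.1011; 0.1011 0.4800]  H_jac=[0.1540 -0.9881]  S=[0.8678]  K=[0.0345; -0.5286]  nu=[-4.5585]  x^+=[0.3399, -0.7806]  P^+=[0.8420 0.1169; 0.1169 0.2376]
step 2: x^-=[0.0823, -0.7806]  P^-=[1.1250 0.1853; 0.1853 0.3476]  H_jac=[0.1049 -0.9945]  S=[0.7274]  K=[-0.0911; -0.4484]  nu=[0.8451]  x^+=[0.0053, -1.1595]  P^+=[1.1190 0.1556; 0.1556 0.2013]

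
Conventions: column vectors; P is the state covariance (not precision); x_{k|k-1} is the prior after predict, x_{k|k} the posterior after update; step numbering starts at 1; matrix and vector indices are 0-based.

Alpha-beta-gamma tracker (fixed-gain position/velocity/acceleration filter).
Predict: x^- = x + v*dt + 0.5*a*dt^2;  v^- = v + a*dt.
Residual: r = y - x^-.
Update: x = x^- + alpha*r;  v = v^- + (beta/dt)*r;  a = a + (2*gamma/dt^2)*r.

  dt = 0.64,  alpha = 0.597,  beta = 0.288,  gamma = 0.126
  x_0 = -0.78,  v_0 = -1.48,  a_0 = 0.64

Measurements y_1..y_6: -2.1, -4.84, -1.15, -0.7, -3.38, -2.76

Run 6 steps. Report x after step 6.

x_post = -1.9058

step 1: x_pred=-1.5961  r=-0.5039  x^+=-1.8969  v^+=-1.2971  a^+=0.3300
step 2: x_pred=-2.6595  r=-2.1805  x^+=-3.9613  v^+=-2.0672  a^+=-1.0115
step 3: x_pred=-5.4914  r=4.3414  x^+=-2.8996  v^+=-0.7609  a^+=1.6595
step 4: x_pred=-3.0467  r=2.3467  x^+=-1.6457  v^+=1.3572  a^+=3.1032
step 5: x_pred=-0.1416  r=-3.2384  x^+=-2.0749  v^+=1.8860  a^+=1.1108
step 6: x_pred=-0.6404  r=-2.1196  x^+=-1.9058  v^+=1.6431  a^+=-0.1932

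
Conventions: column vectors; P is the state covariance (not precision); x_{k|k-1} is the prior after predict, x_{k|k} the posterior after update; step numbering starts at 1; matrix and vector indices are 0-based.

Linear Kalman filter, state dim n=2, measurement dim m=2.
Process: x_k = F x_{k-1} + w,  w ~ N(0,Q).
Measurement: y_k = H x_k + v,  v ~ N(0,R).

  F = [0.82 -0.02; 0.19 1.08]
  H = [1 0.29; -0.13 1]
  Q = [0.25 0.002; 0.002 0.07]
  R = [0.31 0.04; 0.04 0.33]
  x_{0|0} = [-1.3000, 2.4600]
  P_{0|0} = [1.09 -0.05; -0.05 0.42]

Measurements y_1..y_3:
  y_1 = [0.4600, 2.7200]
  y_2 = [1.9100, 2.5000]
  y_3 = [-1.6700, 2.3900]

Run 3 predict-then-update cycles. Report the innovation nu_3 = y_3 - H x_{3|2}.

step 1: x^-=[-1.1152, 2.4098]  P^-=[0.9847 0.1187; 0.1187 0.5787]  S=[1.4122 0.1940; 0.1940 0.8945]  K=[0.7453 -0.1721; 0.1199 0.6037]  nu=[0.8764, 0.1652]  x^+=[-0.4905, 2.6146]  P^+=[0.2236 0.0021; 0.0021 0.2043]
step 2: x^-=[-0.4545, 2.7306]  P^-=[0.4003 0.0343; 0.0343 0.3172]  S=[0.7569 0.1129; 0.1129 0.6451]  K=[0.5608 -0.1257; 0.0970 0.4679]  nu=[1.5726, -0.2897]  x^+=[0.4639, 2.7476]  P^+=[0.1680 0.0028; 0.0028 0.1586]
step 3: x^-=[0.3254, 3.0556]  P^-=[0.3629 0.0272; 0.0272 0.2622]  S=[0.7108 0.0950; 0.0950 0.5913]  K=[0.5378 -0.1202; 0.0887 0.4233]  nu=[-2.8815, -0.6233]  x^+=[-1.1494, 2.5363]  P^+=[0.1611 0.0028; 0.0028 0.1436]

innov = [-2.8815, -0.6233]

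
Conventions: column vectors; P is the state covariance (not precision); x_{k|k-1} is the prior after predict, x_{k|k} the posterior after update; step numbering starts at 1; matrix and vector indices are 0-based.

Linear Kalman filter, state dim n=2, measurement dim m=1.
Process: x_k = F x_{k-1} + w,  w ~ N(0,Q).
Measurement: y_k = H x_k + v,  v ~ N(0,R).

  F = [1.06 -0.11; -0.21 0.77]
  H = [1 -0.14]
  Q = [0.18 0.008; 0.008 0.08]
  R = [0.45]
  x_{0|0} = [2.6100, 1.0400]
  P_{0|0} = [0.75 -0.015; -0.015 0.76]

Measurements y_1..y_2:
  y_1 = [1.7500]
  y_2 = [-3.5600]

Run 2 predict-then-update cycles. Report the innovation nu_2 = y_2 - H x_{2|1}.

step 1: x^-=[2.6522, 0.2527]  P^-=[1.0354 -0.2359; -0.2359 0.5685]  S=[1.5626]  K=[0.6837; -0.2019]  nu=[-0.8668]  x^+=[2.0595, 0.4277]  P^+=[0.3049 -0.0202; -0.0202 0.5048]
step 2: x^-=[2.1360, -0.1032]  P^-=[0.5334 -0.1196; -0.1196 0.3993]  S=[1.0247]  K=[0.5369; -0.1712]  nu=[-5.7105]  x^+=[-0.9297, 0.8747]  P^+=[0.2380 -0.0254; -0.0254 0.3692]

innov = [-5.7105]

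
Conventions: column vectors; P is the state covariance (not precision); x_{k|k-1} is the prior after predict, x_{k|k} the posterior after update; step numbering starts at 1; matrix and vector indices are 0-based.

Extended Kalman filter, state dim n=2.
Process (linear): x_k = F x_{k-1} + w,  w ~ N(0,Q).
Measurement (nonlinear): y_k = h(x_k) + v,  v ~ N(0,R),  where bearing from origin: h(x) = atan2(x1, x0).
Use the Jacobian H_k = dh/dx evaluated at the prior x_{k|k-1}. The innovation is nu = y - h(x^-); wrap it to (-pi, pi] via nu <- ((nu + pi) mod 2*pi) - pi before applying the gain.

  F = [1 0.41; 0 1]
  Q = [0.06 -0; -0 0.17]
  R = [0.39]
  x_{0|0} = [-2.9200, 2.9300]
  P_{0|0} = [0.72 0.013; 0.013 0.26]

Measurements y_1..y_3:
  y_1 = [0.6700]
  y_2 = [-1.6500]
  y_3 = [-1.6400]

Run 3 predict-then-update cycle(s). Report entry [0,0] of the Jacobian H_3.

H_jac[0,0] = -0.1393

step 1: x^-=[-1.7187, 2.9300]  P^-=[0.8344 0.1196; 0.1196 0.4300]  H_jac=[-0.2539 -0.1489]  S=[0.4624]  K=[-0.4967; -0.2042]  nu=[-1.4313]  x^+=[-1.0077, 3.2223]  P^+=[0.7203 0.0727; 0.0727 0.4107]
step 2: x^-=[0.3134, 3.2223]  P^-=[0.9089 0.2411; 0.2411 0.5807]  H_jac=[-0.3074 0.0299]  S=[0.4720]  K=[-0.5768; -0.1202]  nu=[-3.1238]  x^+=[2.1151, 3.5979]  P^+=[0.7519 0.2084; 0.2084 0.5739]
step 3: x^-=[3.5902, 3.5979]  P^-=[1.0793 0.4437; 0.4437 0.7439]  H_jac=[-0.1393 0.1390]  S=[0.4081]  K=[-0.2172; 0.1019]  nu=[-2.4265]  x^+=[4.1173, 3.3506]  P^+=[1.0600 0.4527; 0.4527 0.7397]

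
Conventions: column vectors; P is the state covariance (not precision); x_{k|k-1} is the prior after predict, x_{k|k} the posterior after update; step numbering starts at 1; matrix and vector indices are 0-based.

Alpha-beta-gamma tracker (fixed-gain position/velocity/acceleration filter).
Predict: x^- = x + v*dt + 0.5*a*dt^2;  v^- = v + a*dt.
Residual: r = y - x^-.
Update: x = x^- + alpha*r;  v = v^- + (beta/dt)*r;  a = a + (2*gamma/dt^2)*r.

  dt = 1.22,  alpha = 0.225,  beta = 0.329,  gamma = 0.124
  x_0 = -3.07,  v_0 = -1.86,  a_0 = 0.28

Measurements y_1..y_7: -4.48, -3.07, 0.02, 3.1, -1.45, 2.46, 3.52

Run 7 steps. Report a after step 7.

a_post = -2.9937

step 1: x_pred=-5.1308  r=0.6508  x^+=-4.9844  v^+=-1.3429  a^+=0.3884
step 2: x_pred=-6.3336  r=3.2636  x^+=-5.5993  v^+=0.0111  a^+=0.9322
step 3: x_pred=-4.8920  r=4.9120  x^+=-3.7868  v^+=2.4731  a^+=1.7507
step 4: x_pred=0.5332  r=2.5668  x^+=1.1107  v^+=5.3011  a^+=2.1784
step 5: x_pred=9.1992  r=-10.6492  x^+=6.8031  v^+=5.0869  a^+=0.4040
step 6: x_pred=13.3098  r=-10.8498  x^+=10.8686  v^+=2.6539  a^+=-1.4038
step 7: x_pred=13.0615  r=-9.5415  x^+=10.9147  v^+=-1.6319  a^+=-2.9937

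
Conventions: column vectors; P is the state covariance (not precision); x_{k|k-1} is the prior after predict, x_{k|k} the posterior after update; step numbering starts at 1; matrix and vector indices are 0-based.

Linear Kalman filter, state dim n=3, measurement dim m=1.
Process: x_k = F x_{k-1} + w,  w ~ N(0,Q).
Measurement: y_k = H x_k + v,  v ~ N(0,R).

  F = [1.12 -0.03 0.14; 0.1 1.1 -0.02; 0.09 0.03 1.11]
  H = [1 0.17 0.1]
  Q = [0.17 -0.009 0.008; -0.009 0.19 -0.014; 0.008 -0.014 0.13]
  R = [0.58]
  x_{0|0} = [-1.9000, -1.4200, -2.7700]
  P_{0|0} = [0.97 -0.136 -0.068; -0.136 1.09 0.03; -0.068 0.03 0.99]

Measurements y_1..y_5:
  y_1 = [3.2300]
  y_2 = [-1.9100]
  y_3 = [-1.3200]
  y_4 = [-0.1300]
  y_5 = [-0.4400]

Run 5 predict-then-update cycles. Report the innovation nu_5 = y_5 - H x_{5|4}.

step 1: x^-=[-2.4732, -1.6966, -3.2883]  P^-=[1.3947 -0.1010 0.1682; -0.1010 1.4880 0.0240; 0.1682 0.0240 1.3463]  S=[2.0313]  K=[0.6864; 0.0760; 0.1511]  nu=[6.3205]  x^+=[1.8654, -1.2164, -2.3334]  P^+=[0.4376 -0.2070 -0.0425; -0.2070 1.4763 0.0007; -0.0425 0.0007 1.2999]
step 2: x^-=[1.7991, -1.1048, -2.4587]  P^-=[0.7463 -0.2663 0.1930; -0.2663 1.9358 -0.0151; 0.1930 -0.0151 1.7270]  S=[1.3471]  K=[0.5347; 0.0455; 0.2696]  nu=[-3.2754]  x^+=[0.0476, -1.2539, -3.3417]  P^+=[0.3611 -0.2990 -0.0012; -0.2990 1.9330 -0.0316; -0.0012 -0.0316 1.6291]
step 3: x^-=[-0.3769, -1.3077, -3.7426]  P^-=[0.6766 -0.4093 0.2860; -0.4093 2.4688 -0.0523; 0.2860 -0.0523 2.1379]  S=[1.2656]  K=[0.5022; 0.0041; 0.3879]  nu=[-0.3465]  x^+=[-0.5509, -1.3091, -3.8770]  P^+=[0.3574 -0.4119 0.0395; -0.4119 2.4688 -0.0543; 0.0395 -0.0543 1.9475]
step 4: x^-=[-1.1205, -1.4176, -4.3924]  P^-=[0.6992 -0.5709 0.3828; -0.5709 3.0932 -0.0766; 0.3828 -0.0766 2.5366]  S=[1.2738]  K=[0.5028; -0.0413; 0.4895]  nu=[1.6708]  x^+=[-0.2805, -1.4867, -3.5746]  P^+=[0.3772 -0.5444 0.0694; -0.5444 3.0911 -0.0508; 0.0694 -0.0508 2.2314]
step 5: x^-=[-0.7700, -1.5919, -4.0376]  P^-=[0.7485 -0.7525 0.4618; -0.7525 3.8170 -0.0681; 0.4618 -0.0681 2.8927]  S=[1.3019]  K=[0.5121; -0.0848; 0.5680]  nu=[1.0044]  x^+=[-0.2557, -1.6771, -3.4671]  P^+=[0.4070 -0.6959 0.0831; -0.6959 3.8077 -0.0054; 0.0831 -0.0054 2.4727]

innov = [1.0044]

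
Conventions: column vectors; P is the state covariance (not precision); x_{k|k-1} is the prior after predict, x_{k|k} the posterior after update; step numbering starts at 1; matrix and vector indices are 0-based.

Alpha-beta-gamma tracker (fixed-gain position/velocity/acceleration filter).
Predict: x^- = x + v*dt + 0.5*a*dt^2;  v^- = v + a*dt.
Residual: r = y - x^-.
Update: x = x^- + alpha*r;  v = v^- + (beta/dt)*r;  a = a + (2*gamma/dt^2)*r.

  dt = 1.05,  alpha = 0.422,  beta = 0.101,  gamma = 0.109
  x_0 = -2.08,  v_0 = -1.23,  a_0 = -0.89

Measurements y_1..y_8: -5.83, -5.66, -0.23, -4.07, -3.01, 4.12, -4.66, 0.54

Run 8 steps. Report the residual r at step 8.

resid = -12.6113

step 1: x_pred=-3.8621  r=-1.9679  x^+=-4.6926  v^+=-2.3538  a^+=-1.2791
step 2: x_pred=-7.8692  r=2.2092  x^+=-6.9369  v^+=-3.4844  a^+=-0.8423
step 3: x_pred=-11.0598  r=10.8298  x^+=-6.4896  v^+=-3.3270  a^+=1.2991
step 4: x_pred=-9.2669  r=5.1969  x^+=-7.0738  v^+=-1.4631  a^+=2.3267
step 5: x_pred=-7.3275  r=4.3175  x^+=-5.5055  v^+=1.3952  a^+=3.1804
step 6: x_pred=-2.2873  r=6.4073  x^+=0.4166  v^+=5.3510  a^+=4.4473
step 7: x_pred=8.4867  r=-13.1467  x^+=2.9388  v^+=8.7561  a^+=1.8478
step 8: x_pred=13.1513  r=-12.6113  x^+=7.8293  v^+=9.4832  a^+=-0.6459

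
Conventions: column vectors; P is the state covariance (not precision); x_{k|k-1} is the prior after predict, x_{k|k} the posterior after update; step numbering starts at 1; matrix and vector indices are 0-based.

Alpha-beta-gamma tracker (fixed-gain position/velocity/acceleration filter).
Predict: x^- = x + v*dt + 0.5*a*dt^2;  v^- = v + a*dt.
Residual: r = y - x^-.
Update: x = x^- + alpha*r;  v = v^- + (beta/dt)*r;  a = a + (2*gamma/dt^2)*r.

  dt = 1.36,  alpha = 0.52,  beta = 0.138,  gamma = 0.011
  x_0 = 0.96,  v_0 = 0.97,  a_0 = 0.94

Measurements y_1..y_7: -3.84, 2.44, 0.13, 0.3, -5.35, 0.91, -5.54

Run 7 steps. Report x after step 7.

step 1: x_pred=3.1485  r=-6.9885  x^+=-0.4855  v^+=1.5393  a^+=0.8569
step 2: x_pred=2.4003  r=0.0397  x^+=2.4210  v^+=2.7086  a^+=0.8573
step 3: x_pred=6.8976  r=-6.7676  x^+=3.3784  v^+=3.1879  a^+=0.7769
step 4: x_pred=8.4325  r=-8.1325  x^+=4.2036  v^+=3.4192  a^+=0.6801
step 5: x_pred=9.4827  r=-14.8327  x^+=1.7697  v^+=2.8391  a^+=0.5037
step 6: x_pred=6.0967  r=-5.1867  x^+=3.3996  v^+=2.9978  a^+=0.4420
step 7: x_pred=7.8854  r=-13.4254  x^+=0.9042  v^+=2.2367  a^+=0.2823

x_post = 0.9042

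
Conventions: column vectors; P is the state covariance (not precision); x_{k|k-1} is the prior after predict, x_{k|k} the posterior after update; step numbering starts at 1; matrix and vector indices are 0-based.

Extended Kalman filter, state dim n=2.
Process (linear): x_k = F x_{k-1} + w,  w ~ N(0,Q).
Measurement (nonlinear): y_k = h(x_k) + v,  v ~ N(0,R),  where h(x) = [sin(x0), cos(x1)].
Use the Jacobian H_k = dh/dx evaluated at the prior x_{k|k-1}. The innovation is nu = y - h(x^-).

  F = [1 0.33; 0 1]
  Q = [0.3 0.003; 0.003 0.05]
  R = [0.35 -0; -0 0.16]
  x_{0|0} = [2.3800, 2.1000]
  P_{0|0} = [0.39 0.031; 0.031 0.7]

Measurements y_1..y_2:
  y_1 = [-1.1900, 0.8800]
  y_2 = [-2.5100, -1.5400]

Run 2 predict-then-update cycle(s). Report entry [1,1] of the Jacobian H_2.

step 1: x^-=[3.0730, 2.1000]  P^-=[0.7867 0.2650; 0.2650 0.7500]  H_jac=[-0.9976 0.0000; 0.0000 -0.8632]  S=[1.1330 0.2282; 0.2282 0.7188]  K=[-0.6716 -0.1050; -0.0555 -0.8830]  nu=[-1.2585, 1.3848]  x^+=[3.7728, 0.9470]  P^+=[0.2356 0.0195; 0.0195 0.1637]
step 2: x^-=[4.0853, 0.9470]  P^-=[0.5663 0.0765; 0.0765 0.2137]  H_jac=[-0.5868 0.0000; 0.0000 -0.8117]  S=[0.5450 0.0364; 0.0364 0.3008]  K=[-0.6008 -0.1336; -0.0442 -0.5713]  nu=[-1.7003, -2.1241]  x^+=[5.3906, 2.2355]  P^+=[0.3583 0.0263; 0.0263 0.1126]

H_jac[1,1] = -0.8117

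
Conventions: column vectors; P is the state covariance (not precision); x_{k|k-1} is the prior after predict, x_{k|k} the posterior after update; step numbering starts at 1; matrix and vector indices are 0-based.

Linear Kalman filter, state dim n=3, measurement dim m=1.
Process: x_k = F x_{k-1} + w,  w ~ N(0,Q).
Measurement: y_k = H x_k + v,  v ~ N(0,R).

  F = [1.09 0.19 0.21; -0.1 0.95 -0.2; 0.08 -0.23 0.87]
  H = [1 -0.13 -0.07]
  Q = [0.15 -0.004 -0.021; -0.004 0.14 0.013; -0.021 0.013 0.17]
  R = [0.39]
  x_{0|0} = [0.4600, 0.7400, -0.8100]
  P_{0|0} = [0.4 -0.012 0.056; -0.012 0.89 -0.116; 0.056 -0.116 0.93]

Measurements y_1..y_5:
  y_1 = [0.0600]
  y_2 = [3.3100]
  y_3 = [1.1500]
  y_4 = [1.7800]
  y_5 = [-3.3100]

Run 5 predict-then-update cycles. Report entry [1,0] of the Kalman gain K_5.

K[1,0] = -0.0132

step 1: x^-=[0.4719, 0.8190, -0.8381]  P^-=[0.7098 0.0297 0.1882; 0.0297 1.0330 -0.4547; 0.1882 -0.4547 0.9782]  S=[1.0797]  K=[0.6416; -0.0674; 0.1656]  nu=[-0.3641]  x^+=[0.2383, 0.8435, -0.8984]  P^+=[0.2653 0.0764 0.0735; 0.0764 1.0281 -0.4426; 0.0735 -0.4426 0.9486]
step 2: x^-=[0.2313, 0.9572, -0.9566]  P^-=[0.5741 0.1014 0.1316; 0.1014 1.2651 -0.7650; 0.1316 -0.7650 1.1286]  S=[0.9323]  K=[0.5918; -0.0102; 0.1631]  nu=[3.1361]  x^+=[2.0872, 0.9253, -0.4450]  P^+=[0.2476 0.1070 0.0416; 0.1070 1.2650 -0.7634; 0.0416 -0.7634 1.1038]
step 3: x^-=[2.3574, 0.7593, -0.4330]  P^-=[0.5410 0.1265 0.0726; 0.1265 1.5997 -1.1172; 0.0726 -1.1172 1.3814]  S=[0.9014]  K=[0.5763; -0.0036; 0.1344]  nu=[-1.1390]  x^+=[1.7010, 0.7634, -0.5861]  P^+=[0.2416 0.1284 0.0028; 0.1284 1.5997 -1.1168; 0.0028 -1.1168 1.3651]
step 4: x^-=[1.8761, 0.6723, -0.5494]  P^-=[0.5204 0.1506 0.0214; 0.1506 2.0409 -1.5380; 0.0214 -1.5380 1.7320]  S=[0.8832]  K=[0.5653; -0.0080; 0.1133]  nu=[-0.0471]  x^+=[1.8494, 0.6727, -0.5547]  P^+=[0.2381 0.1546 -0.0352; 0.1546 2.0408 -1.5372; -0.0352 -1.5372 1.7207]
step 5: x^-=[2.0272, 0.5651, -0.4894]  P^-=[0.5077 0.1834 -0.0253; 0.1834 2.6064 -2.0565; -0.0253 -2.0565 2.1864]  S=[0.8709]  K=[0.5576; -0.0132; 0.1022]  nu=[-5.2980]  x^+=[-0.9271, 0.6348, -1.0309]  P^+=[0.2369 0.1898 -0.0749; 0.1898 2.6062 -2.0553; -0.0749 -2.0553 2.1773]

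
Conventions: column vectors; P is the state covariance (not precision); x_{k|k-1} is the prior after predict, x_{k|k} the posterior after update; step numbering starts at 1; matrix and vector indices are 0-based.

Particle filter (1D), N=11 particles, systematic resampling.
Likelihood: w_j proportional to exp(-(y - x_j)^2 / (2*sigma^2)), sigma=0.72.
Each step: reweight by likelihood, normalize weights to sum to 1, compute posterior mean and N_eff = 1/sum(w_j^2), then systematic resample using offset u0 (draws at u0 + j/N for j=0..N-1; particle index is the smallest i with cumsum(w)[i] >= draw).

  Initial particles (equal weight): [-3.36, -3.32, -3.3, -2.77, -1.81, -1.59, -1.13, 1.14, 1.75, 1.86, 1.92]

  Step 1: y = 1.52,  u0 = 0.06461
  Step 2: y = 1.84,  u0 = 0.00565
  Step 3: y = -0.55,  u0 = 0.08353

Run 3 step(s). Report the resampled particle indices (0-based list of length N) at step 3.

step 1: w=[0.0000, 0.0000, 0.0000, 0.0000, 0.0000, 0.0000, 0.0003, 0.2435, 0.2660, 0.2503, 0.2399]  mean=1.6688  Neff=3.9964  idx=[7, 7, 8, 8, 8, 9, 9, 9, 10, 10, 10]
step 2: w=[0.0611, 0.0611, 0.0972, 0.0972, 0.0972, 0.0980, 0.0980, 0.0980, 0.0974, 0.0974, 0.0974]  mean=1.7575  Neff=10.7431  idx=[0, 1, 2, 3, 4, 5, 6, 7, 8, 9, 10]
step 3: w=[0.3858, 0.3858, 0.0369, 0.0369, 0.0369, 0.0224, 0.0224, 0.0224, 0.0169, 0.0169, 0.0169]  mean=1.2953  Neff=3.2882  idx=[0, 0, 0, 0, 1, 1, 1, 1, 3, 5, 10]

resampled_idx = [0, 0, 0, 0, 1, 1, 1, 1, 3, 5, 10]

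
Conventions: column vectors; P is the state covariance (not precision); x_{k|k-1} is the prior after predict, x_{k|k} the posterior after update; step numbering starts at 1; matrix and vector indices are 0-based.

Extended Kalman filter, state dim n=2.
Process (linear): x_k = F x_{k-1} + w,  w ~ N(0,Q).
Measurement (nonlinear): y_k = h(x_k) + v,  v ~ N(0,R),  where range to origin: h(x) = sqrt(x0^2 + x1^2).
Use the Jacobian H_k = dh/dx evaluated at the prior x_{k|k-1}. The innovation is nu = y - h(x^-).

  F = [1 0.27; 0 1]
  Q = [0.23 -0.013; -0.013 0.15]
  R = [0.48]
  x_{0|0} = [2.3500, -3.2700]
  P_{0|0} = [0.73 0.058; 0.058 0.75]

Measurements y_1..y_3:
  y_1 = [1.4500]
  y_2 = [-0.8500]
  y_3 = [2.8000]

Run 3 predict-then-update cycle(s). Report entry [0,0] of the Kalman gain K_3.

K[0,0] = 0.8826

step 1: x^-=[1.4671, -3.2700]  P^-=[1.0460 0.2475; 0.2475 0.9000]  H_jac=[0.4093 -0.9124]  S=[1.2196]  K=[0.1659; -0.5902]  nu=[-2.1340]  x^+=[1.1130, -2.0104]  P^+=[1.0124 0.3669; 0.3669 0.4751]
step 2: x^-=[0.5702, -2.0104]  P^-=[1.4752 0.4822; 0.4822 0.6251]  H_jac=[0.2729 -0.9621]  S=[0.9153]  K=[-0.0671; -0.5133]  nu=[-2.9397]  x^+=[0.7674, -0.5013]  P^+=[1.4711 0.4507; 0.4507 0.3839]
step 3: x^-=[0.6321, -0.5013]  P^-=[1.9724 0.5414; 0.5414 0.5339]  H_jac=[0.7835 -0.6214]  S=[1.3698]  K=[0.8826; 0.0674]  nu=[1.9932]  x^+=[2.3912, -0.3670]  P^+=[0.9055 0.4599; 0.4599 0.5277]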